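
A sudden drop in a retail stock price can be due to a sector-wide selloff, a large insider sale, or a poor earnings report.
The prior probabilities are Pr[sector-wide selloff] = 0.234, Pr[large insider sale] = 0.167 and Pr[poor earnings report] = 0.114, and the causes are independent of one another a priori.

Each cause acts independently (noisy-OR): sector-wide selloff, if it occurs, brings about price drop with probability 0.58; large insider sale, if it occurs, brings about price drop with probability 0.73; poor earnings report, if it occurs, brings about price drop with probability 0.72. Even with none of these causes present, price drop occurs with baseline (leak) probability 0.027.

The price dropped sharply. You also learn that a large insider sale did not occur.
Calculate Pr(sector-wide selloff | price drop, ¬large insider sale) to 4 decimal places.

Under noisy-OR, P(price drop | causes) = 1 − (1−0.027)·∏(1−qᵢ) over the active causes.
Numerator (weight on configurations with sector-wide selloff): 0.122599 + 0.023624 = 0.146223
The normalizing constant is 0.027·0.766·0.886 + 0.72756·0.766·0.114 + 0.59134·0.234·0.886 + 0.885575·0.234·0.114 = 0.228080
Posterior = 0.146223 / 0.228080 ≈ 0.6411

Pr(sector-wide selloff | price drop, ¬large insider sale) ≈ 0.6411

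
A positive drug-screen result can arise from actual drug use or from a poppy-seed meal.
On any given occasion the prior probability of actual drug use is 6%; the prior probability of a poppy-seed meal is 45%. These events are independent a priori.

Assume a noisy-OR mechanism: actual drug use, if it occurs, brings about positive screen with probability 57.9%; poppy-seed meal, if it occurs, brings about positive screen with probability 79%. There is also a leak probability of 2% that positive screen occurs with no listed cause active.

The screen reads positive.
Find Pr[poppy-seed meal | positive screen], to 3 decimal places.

Pr[poppy-seed meal | positive screen] ≈ 0.924

Under noisy-OR, P(positive screen | causes) = 1 − (1−0.02)·∏(1−qᵢ) over the active causes.
Sum P(positive screen|·) weighted by the priors over the 4 (actual drug use, poppy-seed meal) configurations:
  P(positive screen) = 0.02·0.94·0.55 + 0.7942·0.94·0.45 + 0.58742·0.06·0.55 + 0.913358·0.06·0.45
        = 0.010340 + 0.335947 + 0.019385 + 0.024661 = 0.390333
Configurations with poppy-seed meal contribute 0.360608, so
  P(poppy-seed meal | positive screen) = 0.360608 / 0.390333 ≈ 0.924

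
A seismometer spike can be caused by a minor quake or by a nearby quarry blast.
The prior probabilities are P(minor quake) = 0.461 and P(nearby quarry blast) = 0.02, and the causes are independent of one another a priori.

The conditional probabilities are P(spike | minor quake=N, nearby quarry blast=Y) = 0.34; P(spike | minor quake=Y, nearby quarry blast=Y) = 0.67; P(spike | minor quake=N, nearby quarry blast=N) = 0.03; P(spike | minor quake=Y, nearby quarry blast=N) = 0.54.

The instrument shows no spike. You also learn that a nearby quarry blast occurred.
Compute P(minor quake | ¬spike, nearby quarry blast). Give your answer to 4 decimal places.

For the numerator, keep only minor quake=true terms: 0.33·0.461 = 0.152130
Normalizer over all consistent configurations: 0.66·0.539 + 0.33·0.461 = 0.507870
P(minor quake | ¬spike, nearby quarry blast) = 0.152130/0.507870 ≈ 0.2995

P(minor quake | ¬spike, nearby quarry blast) ≈ 0.2995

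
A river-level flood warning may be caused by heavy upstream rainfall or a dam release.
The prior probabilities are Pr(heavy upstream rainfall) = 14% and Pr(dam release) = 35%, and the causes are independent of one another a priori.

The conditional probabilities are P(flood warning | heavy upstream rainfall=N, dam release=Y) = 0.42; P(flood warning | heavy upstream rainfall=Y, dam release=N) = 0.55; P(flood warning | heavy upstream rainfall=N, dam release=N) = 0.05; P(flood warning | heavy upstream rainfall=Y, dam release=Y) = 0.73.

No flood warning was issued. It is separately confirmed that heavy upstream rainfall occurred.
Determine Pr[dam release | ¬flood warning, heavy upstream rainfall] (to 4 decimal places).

Sum P(¬flood warning|·) weighted by the priors over both values of dam release:
  P(¬flood warning | heavy upstream rainfall) = 0.45*0.65 + 0.27*0.35
        = 0.292500 + 0.094500 = 0.387000
Keeping only the dam release-present terms gives 0.094500, so
  P(dam release | ¬flood warning, heavy upstream rainfall) = 0.094500 / 0.387000 ≈ 0.2442

Pr[dam release | ¬flood warning, heavy upstream rainfall] ≈ 0.2442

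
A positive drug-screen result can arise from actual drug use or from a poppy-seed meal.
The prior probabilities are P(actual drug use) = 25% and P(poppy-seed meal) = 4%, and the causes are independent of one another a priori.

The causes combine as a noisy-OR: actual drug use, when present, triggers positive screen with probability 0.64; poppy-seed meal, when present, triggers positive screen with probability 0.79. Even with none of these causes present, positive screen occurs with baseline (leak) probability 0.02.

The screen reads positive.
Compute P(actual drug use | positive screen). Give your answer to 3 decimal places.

Under noisy-OR, P(positive screen | causes) = 1 − (1−0.02)·∏(1−qᵢ) over the active causes.
Weight on actual drug use=true, given the evidence: 0.155328 + 0.009259 = 0.164587
Normalizer over all consistent configurations: 0.02·0.75·0.96 + 0.7942·0.75·0.04 + 0.6472·0.25·0.96 + 0.925912·0.25·0.04 = 0.202813
Posterior = 0.164587 / 0.202813 ≈ 0.812

P(actual drug use | positive screen) ≈ 0.812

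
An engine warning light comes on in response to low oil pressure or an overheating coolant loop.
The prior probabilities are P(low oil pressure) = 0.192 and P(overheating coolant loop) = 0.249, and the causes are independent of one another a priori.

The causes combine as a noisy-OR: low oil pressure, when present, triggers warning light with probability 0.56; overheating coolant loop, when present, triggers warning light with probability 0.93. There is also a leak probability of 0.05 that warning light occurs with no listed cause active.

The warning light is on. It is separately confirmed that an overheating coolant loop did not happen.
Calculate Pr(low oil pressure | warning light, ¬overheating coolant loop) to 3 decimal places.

Under noisy-OR, P(warning light | causes) = 1 − (1−0.05)·∏(1−qᵢ) over the active causes.
P(warning light | ¬overheating coolant loop) = 0.05*0.808 + 0.582*0.192 = 0.040400 + 0.111744 = 0.152144
Restricting to configurations with low oil pressure present: 0.582*0.192 = 0.111744.
Hence the posterior is 0.111744/0.152144 ≈ 0.734.

Pr(low oil pressure | warning light, ¬overheating coolant loop) ≈ 0.734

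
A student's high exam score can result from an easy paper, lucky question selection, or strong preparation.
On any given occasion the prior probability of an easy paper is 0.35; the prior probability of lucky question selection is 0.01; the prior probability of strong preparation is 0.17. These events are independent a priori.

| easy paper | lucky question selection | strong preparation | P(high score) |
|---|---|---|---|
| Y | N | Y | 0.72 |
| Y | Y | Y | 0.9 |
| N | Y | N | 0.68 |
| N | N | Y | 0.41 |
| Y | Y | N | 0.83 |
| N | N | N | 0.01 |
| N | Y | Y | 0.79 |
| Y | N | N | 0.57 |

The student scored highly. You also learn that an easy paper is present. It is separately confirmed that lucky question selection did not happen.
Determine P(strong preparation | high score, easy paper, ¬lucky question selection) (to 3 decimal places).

For the numerator, keep only strong preparation=true terms: 0.72·0.17 = 0.122400
Denominator P(high score | easy paper, ¬lucky question selection): 0.57·0.83 + 0.72·0.17 = 0.595500
P(strong preparation | high score, easy paper, ¬lucky question selection) = 0.122400/0.595500 ≈ 0.206

P(strong preparation | high score, easy paper, ¬lucky question selection) ≈ 0.206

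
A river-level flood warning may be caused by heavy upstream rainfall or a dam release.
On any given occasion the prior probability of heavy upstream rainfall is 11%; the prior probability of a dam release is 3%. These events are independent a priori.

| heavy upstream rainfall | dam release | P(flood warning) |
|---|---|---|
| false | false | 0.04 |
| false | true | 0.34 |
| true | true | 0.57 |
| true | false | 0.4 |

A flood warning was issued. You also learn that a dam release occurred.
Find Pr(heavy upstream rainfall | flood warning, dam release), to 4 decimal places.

Pr(heavy upstream rainfall | flood warning, dam release) ≈ 0.1716

By total probability over both values of heavy upstream rainfall:
  P(flood warning | dam release) = 0.34*0.89 + 0.57*0.11
        = 0.302600 + 0.062700 = 0.365300
The terms with heavy upstream rainfall present sum to 0.062700, so
  P(heavy upstream rainfall | flood warning, dam release) = 0.062700 / 0.365300 ≈ 0.1716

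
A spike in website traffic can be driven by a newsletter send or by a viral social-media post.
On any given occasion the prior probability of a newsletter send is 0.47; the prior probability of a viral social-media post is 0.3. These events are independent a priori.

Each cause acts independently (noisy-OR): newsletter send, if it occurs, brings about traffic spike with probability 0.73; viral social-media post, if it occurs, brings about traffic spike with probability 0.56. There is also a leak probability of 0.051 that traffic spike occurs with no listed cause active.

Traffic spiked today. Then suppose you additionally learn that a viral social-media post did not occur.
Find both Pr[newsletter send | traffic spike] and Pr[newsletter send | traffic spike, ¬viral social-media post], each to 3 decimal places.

Under noisy-OR, P(traffic spike | causes) = 1 − (1−0.051)·∏(1−qᵢ) over the active causes.
By total probability over the 4 (newsletter send, viral social-media post) configurations:
  P(traffic spike) = 0.051×0.53×0.7 + 0.58244×0.53×0.3 + 0.74377×0.47×0.7 + 0.887259×0.47×0.3
        = 0.018921 + 0.092608 + 0.244700 + 0.125104 = 0.481333
The terms with newsletter send present sum to 0.369804, so
  P(newsletter send | traffic spike) = 0.369804 / 0.481333 ≈ 0.768

Now also conditioning on viral social-media post≠true:
P(traffic spike | ¬viral social-media post) = 0.051×0.53 + 0.74377×0.47 = 0.027030 + 0.349572 = 0.376602
The newsletter send-present share is 0.74377×0.47 = 0.349572.
So P(newsletter send | traffic spike, ¬viral social-media post) = 0.349572/0.376602 ≈ 0.928.
Ruling out viral social-media post raises the posterior on newsletter send — the flip side of explaining away.

Pr[newsletter send | traffic spike] ≈ 0.768; Pr[newsletter send | traffic spike, ¬viral social-media post] ≈ 0.928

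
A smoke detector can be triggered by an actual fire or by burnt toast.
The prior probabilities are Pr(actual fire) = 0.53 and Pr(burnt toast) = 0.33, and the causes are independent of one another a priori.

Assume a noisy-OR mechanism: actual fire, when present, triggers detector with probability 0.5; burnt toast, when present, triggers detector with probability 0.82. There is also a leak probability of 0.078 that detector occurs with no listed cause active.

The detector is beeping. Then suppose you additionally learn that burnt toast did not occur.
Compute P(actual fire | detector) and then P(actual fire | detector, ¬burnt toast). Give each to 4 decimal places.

Under noisy-OR, P(detector | causes) = 1 − (1−0.078)·∏(1−qᵢ) over the active causes.
By total probability over the 4 (actual fire, burnt toast) configurations:
  P(detector) = 0.078*0.47*0.67 + 0.83404*0.47*0.33 + 0.539*0.53*0.67 + 0.91702*0.53*0.33
        = 0.024562 + 0.129360 + 0.191399 + 0.160387 = 0.505708
The terms with actual fire present sum to 0.351786, so
  P(actual fire | detector) = 0.351786 / 0.505708 ≈ 0.6956

Now condition on the additional information:
P(detector | ¬burnt toast) = 0.078×0.47 + 0.539×0.53 = 0.036660 + 0.285670 = 0.322330
Restricting to configurations with actual fire present: 0.539×0.53 = 0.285670.
Hence the posterior is 0.285670/0.322330 ≈ 0.8863.
Ruling out burnt toast raises the posterior on actual fire — the flip side of explaining away.

P(actual fire | detector) ≈ 0.6956; P(actual fire | detector, ¬burnt toast) ≈ 0.8863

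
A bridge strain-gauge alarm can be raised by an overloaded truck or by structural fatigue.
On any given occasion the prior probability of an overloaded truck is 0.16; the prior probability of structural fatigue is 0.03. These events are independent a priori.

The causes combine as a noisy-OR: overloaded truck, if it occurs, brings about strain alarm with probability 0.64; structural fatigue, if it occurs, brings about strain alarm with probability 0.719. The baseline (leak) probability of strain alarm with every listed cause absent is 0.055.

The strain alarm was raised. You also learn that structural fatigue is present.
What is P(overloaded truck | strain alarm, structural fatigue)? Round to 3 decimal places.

P(overloaded truck | strain alarm, structural fatigue) ≈ 0.190

Under noisy-OR, P(strain alarm | causes) = 1 − (1−0.055)·∏(1−qᵢ) over the active causes.
For the numerator, keep only overloaded truck=true terms: 0.904404·0.16 = 0.144705
The normalizing constant is 0.734455·0.84 + 0.904404·0.16 = 0.761647
Posterior = 0.144705 / 0.761647 ≈ 0.190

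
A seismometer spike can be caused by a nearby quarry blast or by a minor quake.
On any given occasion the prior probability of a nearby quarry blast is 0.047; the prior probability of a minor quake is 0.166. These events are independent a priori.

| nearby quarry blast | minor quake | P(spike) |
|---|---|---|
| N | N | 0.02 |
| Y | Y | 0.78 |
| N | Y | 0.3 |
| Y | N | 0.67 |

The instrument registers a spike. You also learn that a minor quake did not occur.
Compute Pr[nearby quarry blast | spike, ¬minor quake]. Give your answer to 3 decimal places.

By total probability over both values of nearby quarry blast:
  P(spike | ¬minor quake) = 0.02·0.953 + 0.67·0.047
        = 0.019060 + 0.031490 = 0.050550
Keeping only the nearby quarry blast-present terms gives 0.031490, so
  P(nearby quarry blast | spike, ¬minor quake) = 0.031490 / 0.050550 ≈ 0.623

Pr[nearby quarry blast | spike, ¬minor quake] ≈ 0.623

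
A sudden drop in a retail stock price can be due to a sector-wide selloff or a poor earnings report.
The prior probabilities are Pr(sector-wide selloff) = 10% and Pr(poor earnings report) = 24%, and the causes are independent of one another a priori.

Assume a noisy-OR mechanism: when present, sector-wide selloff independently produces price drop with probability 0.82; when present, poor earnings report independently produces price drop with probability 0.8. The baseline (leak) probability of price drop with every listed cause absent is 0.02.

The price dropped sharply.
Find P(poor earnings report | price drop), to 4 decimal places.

P(poor earnings report | price drop) ≈ 0.7207

Under noisy-OR, P(price drop | causes) = 1 − (1−0.02)·∏(1−qᵢ) over the active causes.
Numerator (weight on configurations with poor earnings report): 0.173664 + 0.023153 = 0.196817
The normalizing constant is 0.02×0.9×0.76 + 0.804×0.9×0.24 + 0.8236×0.1×0.76 + 0.96472×0.1×0.24 = 0.273091
Posterior = 0.196817 / 0.273091 ≈ 0.7207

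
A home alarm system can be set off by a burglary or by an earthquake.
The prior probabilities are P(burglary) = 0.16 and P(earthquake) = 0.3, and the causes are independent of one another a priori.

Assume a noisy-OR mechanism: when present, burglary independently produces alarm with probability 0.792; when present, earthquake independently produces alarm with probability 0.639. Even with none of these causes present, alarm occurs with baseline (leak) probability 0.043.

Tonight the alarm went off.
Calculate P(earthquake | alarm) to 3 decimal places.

Under noisy-OR, P(alarm | causes) = 1 − (1−0.043)·∏(1−qᵢ) over the active causes.
By total probability over the 4 (burglary, earthquake) configurations:
  P(alarm) = 0.043·0.84·0.7 + 0.654523·0.84·0.3 + 0.800944·0.16·0.7 + 0.928141·0.16·0.3
        = 0.025284 + 0.164940 + 0.089706 + 0.044551 = 0.324481
Configurations with earthquake contribute 0.209491, so
  P(earthquake | alarm) = 0.209491 / 0.324481 ≈ 0.646

P(earthquake | alarm) ≈ 0.646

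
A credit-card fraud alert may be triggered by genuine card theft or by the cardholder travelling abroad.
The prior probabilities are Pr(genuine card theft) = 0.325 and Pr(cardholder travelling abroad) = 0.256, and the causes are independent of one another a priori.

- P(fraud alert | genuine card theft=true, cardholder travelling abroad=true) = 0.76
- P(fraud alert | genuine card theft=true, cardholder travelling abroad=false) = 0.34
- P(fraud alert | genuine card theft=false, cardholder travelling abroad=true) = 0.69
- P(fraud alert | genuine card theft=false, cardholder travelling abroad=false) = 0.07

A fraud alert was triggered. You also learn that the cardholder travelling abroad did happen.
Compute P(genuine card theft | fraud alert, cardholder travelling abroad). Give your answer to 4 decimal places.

P(genuine card theft | fraud alert, cardholder travelling abroad) ≈ 0.3465

By total probability over both values of genuine card theft:
  P(fraud alert | cardholder travelling abroad) = 0.69×0.675 + 0.76×0.325
        = 0.465750 + 0.247000 = 0.712750
Keeping only the genuine card theft-present terms gives 0.247000, so
  P(genuine card theft | fraud alert, cardholder travelling abroad) = 0.247000 / 0.712750 ≈ 0.3465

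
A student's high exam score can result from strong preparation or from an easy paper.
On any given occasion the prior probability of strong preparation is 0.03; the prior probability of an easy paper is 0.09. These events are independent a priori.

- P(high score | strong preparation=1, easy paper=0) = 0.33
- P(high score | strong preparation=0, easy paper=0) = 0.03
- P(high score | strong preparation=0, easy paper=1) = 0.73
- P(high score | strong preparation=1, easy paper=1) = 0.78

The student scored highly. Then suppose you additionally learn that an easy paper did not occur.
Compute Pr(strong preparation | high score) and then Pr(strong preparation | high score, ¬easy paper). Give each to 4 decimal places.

Numerator (weight on configurations with strong preparation): 0.009009 + 0.002106 = 0.011115
The normalizing constant is 0.03×0.97×0.91 + 0.73×0.97×0.09 + 0.33×0.03×0.91 + 0.78×0.03×0.09 = 0.101325
P(strong preparation | high score) = 0.011115/0.101325 ≈ 0.1097

With the extra evidence:
P(high score | ¬easy paper) = 0.03×0.97 + 0.33×0.03 = 0.029100 + 0.009900 = 0.039000
Of this, 0.009900 comes from 0.33×0.03 (the strong preparation=true cases).
P(strong preparation | high score, ¬easy paper) = 0.009900 / 0.039000 ≈ 0.2538

Pr(strong preparation | high score) ≈ 0.1097; Pr(strong preparation | high score, ¬easy paper) ≈ 0.2538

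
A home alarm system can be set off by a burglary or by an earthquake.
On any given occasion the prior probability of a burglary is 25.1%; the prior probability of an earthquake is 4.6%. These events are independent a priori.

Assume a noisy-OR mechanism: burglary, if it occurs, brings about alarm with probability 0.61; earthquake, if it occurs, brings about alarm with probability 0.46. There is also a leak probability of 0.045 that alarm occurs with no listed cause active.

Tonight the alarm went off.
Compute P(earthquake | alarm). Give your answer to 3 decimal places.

Under noisy-OR, P(alarm | causes) = 1 − (1−0.045)·∏(1−qᵢ) over the active causes.
Weight on earthquake=true, given the evidence: 0.016686 + 0.009224 = 0.025910
The normalizing constant is 0.045×0.749×0.954 + 0.4843×0.749×0.046 + 0.62755×0.251×0.954 + 0.798877×0.251×0.046 = 0.208334
P(earthquake | alarm) = 0.025910/0.208334 ≈ 0.124

P(earthquake | alarm) ≈ 0.124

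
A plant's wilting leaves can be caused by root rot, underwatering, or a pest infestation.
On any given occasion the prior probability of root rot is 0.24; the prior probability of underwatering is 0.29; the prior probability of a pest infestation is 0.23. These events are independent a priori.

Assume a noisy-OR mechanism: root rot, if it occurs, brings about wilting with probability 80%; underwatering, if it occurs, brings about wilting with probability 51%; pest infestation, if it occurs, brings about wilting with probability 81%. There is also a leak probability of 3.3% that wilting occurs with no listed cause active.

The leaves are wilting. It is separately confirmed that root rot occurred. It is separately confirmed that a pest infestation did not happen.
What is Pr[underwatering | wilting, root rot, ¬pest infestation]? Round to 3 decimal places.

Under noisy-OR, P(wilting | causes) = 1 − (1−0.033)·∏(1−qᵢ) over the active causes.
P(wilting | root rot, ¬pest infestation) = 0.8066*0.71 + 0.905234*0.29 = 0.572686 + 0.262518 = 0.835204
The underwatering-present share is 0.905234*0.29 = 0.262518.
P(underwatering | wilting, root rot, ¬pest infestation) = 0.262518 / 0.835204 ≈ 0.314

Pr[underwatering | wilting, root rot, ¬pest infestation] ≈ 0.314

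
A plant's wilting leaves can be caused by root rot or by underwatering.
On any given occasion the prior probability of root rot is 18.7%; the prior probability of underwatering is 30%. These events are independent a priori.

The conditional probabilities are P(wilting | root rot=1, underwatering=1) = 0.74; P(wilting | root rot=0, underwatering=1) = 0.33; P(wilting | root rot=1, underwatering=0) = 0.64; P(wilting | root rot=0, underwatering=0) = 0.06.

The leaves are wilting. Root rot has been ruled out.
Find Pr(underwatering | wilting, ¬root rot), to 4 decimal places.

For the numerator, keep only underwatering=true terms: 0.33*0.3 = 0.099000
Normalizer over all consistent configurations: 0.06*0.7 + 0.33*0.3 = 0.141000
Posterior = 0.099000 / 0.141000 ≈ 0.7021

Pr(underwatering | wilting, ¬root rot) ≈ 0.7021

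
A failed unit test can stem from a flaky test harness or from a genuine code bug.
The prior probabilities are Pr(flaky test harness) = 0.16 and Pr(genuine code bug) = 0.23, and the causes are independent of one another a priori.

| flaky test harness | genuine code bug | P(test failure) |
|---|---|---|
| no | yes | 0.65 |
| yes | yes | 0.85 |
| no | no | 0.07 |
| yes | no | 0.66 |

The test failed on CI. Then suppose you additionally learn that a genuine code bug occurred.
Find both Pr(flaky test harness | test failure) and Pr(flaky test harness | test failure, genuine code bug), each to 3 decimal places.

Pr(flaky test harness | test failure) ≈ 0.397; Pr(flaky test harness | test failure, genuine code bug) ≈ 0.199

By total probability over the 4 (flaky test harness, genuine code bug) configurations:
  P(test failure) = 0.07·0.84·0.77 + 0.65·0.84·0.23 + 0.66·0.16·0.77 + 0.85·0.16·0.23
        = 0.045276 + 0.125580 + 0.081312 + 0.031280 = 0.283448
Configurations with flaky test harness contribute 0.112592, so
  P(flaky test harness | test failure) = 0.112592 / 0.283448 ≈ 0.397

Now condition on the additional information:
P(test failure | genuine code bug) = 0.65*0.84 + 0.85*0.16 = 0.546000 + 0.136000 = 0.682000
Restricting to configurations with flaky test harness present: 0.85*0.16 = 0.136000.
P(flaky test harness | test failure, genuine code bug) = 0.136000 / 0.682000 ≈ 0.199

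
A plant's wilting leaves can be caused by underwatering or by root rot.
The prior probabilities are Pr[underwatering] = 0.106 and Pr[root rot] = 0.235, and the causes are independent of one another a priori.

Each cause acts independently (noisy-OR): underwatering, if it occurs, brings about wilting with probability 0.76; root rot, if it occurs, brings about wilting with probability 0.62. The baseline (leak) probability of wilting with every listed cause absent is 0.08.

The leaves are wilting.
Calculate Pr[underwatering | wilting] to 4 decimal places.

Under noisy-OR, P(wilting | causes) = 1 − (1−0.08)·∏(1−qᵢ) over the active causes.
By total probability over the 4 (underwatering, root rot) configurations:
  P(wilting) = 0.08*0.894*0.765 + 0.6504*0.894*0.235 + 0.7792*0.106*0.765 + 0.916096*0.106*0.235
        = 0.054713 + 0.136643 + 0.063185 + 0.022820 = 0.277361
Configurations with underwatering contribute 0.086005, so
  P(underwatering | wilting) = 0.086005 / 0.277361 ≈ 0.3101

Pr[underwatering | wilting] ≈ 0.3101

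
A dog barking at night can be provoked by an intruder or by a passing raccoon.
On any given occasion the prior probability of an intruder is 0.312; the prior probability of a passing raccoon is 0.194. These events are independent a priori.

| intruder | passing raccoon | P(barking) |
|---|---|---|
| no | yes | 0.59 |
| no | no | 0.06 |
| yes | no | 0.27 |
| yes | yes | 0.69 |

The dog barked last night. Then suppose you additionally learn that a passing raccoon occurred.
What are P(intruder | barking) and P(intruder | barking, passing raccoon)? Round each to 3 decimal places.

For the numerator, keep only intruder=true terms: 0.067897 + 0.041764 = 0.109661
Denominator P(barking): 0.06×0.688×0.806 + 0.59×0.688×0.194 + 0.27×0.312×0.806 + 0.69×0.312×0.194 = 0.221681
P(intruder | barking) = 0.109661/0.221681 ≈ 0.495

With the extra evidence:
Numerator (weight on configurations with intruder): 0.69*0.312 = 0.215280
The normalizing constant is 0.59*0.688 + 0.69*0.312 = 0.621200
P(intruder | barking, passing raccoon) = 0.215280/0.621200 ≈ 0.347
The drop from 0.495 to 0.347 is the explaining-away (discounting) effect.

P(intruder | barking) ≈ 0.495; P(intruder | barking, passing raccoon) ≈ 0.347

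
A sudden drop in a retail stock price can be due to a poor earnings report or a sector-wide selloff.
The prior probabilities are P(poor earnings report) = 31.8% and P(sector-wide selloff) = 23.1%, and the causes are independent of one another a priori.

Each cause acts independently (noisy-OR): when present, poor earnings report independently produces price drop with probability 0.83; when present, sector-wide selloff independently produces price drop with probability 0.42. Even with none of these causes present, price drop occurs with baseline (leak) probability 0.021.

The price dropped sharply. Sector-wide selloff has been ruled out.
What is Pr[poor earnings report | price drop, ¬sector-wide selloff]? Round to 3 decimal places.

Pr[poor earnings report | price drop, ¬sector-wide selloff] ≈ 0.949

Under noisy-OR, P(price drop | causes) = 1 − (1−0.021)·∏(1−qᵢ) over the active causes.
P(price drop | ¬sector-wide selloff) = 0.021×0.682 + 0.83357×0.318 = 0.014322 + 0.265075 = 0.279397
Restricting to configurations with poor earnings report present: 0.83357×0.318 = 0.265075.
P(poor earnings report | price drop, ¬sector-wide selloff) = 0.265075 / 0.279397 ≈ 0.949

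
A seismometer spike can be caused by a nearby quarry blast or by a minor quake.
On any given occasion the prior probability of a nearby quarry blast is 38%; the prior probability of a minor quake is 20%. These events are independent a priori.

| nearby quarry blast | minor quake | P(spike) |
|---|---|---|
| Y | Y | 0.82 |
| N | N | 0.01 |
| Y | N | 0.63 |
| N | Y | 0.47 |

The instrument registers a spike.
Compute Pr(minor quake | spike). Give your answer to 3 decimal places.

Pr(minor quake | spike) ≈ 0.380

Sum P(spike|·) weighted by the priors over the 4 (nearby quarry blast, minor quake) configurations:
  P(spike) = 0.01·0.62·0.8 + 0.47·0.62·0.2 + 0.63·0.38·0.8 + 0.82·0.38·0.2
        = 0.004960 + 0.058280 + 0.191520 + 0.062320 = 0.317080
Configurations with minor quake contribute 0.120600, so
  P(minor quake | spike) = 0.120600 / 0.317080 ≈ 0.380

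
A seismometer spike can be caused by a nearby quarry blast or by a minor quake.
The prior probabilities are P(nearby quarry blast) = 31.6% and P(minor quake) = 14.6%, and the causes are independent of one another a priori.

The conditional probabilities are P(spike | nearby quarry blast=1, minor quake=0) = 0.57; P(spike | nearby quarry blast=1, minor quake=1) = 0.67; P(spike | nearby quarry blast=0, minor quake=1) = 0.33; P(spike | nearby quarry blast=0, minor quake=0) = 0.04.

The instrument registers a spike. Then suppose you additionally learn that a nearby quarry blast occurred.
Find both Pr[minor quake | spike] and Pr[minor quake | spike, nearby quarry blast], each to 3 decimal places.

Sum P(spike|·) weighted by the priors over the 4 (nearby quarry blast, minor quake) configurations:
  P(spike) = 0.04*0.684*0.854 + 0.33*0.684*0.146 + 0.57*0.316*0.854 + 0.67*0.316*0.146
        = 0.023365 + 0.032955 + 0.153822 + 0.030911 = 0.241053
Configurations with minor quake contribute 0.063866, so
  P(minor quake | spike) = 0.063866 / 0.241053 ≈ 0.265

With the extra evidence:
For the numerator, keep only minor quake=true terms: 0.67·0.146 = 0.097820
Normalizer over all consistent configurations: 0.57·0.854 + 0.67·0.146 = 0.584600
P(minor quake | spike, nearby quarry blast) = 0.097820/0.584600 ≈ 0.167
The drop from 0.265 to 0.167 is the explaining-away (discounting) effect.

Pr[minor quake | spike] ≈ 0.265; Pr[minor quake | spike, nearby quarry blast] ≈ 0.167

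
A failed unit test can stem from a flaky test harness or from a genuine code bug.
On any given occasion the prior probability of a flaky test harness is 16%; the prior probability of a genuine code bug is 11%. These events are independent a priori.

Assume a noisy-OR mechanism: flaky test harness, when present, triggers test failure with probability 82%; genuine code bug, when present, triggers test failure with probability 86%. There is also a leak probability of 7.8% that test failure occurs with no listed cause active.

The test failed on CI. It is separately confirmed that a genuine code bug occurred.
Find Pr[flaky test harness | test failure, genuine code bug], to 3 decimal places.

Under noisy-OR, P(test failure | causes) = 1 − (1−0.078)·∏(1−qᵢ) over the active causes.
Enumerate both values of flaky test harness and weight by the priors:
  P(test failure | genuine code bug) = 0.87092×0.84 + 0.976766×0.16
        = 0.731573 + 0.156283 = 0.887856
The terms with flaky test harness present sum to 0.156283, so
  P(flaky test harness | test failure, genuine code bug) = 0.156283 / 0.887856 ≈ 0.176

Pr[flaky test harness | test failure, genuine code bug] ≈ 0.176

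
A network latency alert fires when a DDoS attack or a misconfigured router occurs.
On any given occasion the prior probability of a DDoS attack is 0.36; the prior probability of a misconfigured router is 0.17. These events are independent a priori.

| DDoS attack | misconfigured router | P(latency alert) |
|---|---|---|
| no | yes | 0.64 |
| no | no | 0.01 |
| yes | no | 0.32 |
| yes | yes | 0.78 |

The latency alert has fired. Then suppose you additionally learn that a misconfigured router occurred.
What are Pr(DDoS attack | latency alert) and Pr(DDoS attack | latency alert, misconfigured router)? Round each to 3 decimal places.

Pr(DDoS attack | latency alert) ≈ 0.657; Pr(DDoS attack | latency alert, misconfigured router) ≈ 0.407

Sum P(latency alert|·) weighted by the priors over the 4 (DDoS attack, misconfigured router) configurations:
  P(latency alert) = 0.01*0.64*0.83 + 0.64*0.64*0.17 + 0.32*0.36*0.83 + 0.78*0.36*0.17
        = 0.005312 + 0.069632 + 0.095616 + 0.047736 = 0.218296
The terms with DDoS attack present sum to 0.143352, so
  P(DDoS attack | latency alert) = 0.143352 / 0.218296 ≈ 0.657

With the extra evidence:
For the numerator, keep only DDoS attack=true terms: 0.78*0.36 = 0.280800
Normalizer over all consistent configurations: 0.64*0.64 + 0.78*0.36 = 0.690400
Posterior = 0.280800 / 0.690400 ≈ 0.407
This is intercausal reasoning (explaining away): once misconfigured router accounts for the latency alert, DDoS attack becomes less likely.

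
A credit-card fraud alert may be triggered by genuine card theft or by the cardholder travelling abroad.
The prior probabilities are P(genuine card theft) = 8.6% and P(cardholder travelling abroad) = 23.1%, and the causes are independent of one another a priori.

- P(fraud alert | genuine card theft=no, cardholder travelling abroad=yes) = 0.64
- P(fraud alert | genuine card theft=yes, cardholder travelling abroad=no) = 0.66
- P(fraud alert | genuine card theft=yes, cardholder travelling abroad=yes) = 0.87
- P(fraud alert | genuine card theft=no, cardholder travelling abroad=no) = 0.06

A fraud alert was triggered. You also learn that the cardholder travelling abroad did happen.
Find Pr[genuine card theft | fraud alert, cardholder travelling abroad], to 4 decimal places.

Pr[genuine card theft | fraud alert, cardholder travelling abroad] ≈ 0.1134

P(fraud alert | cardholder travelling abroad) = 0.64·0.914 + 0.87·0.086 = 0.584960 + 0.074820 = 0.659780
Restricting to configurations with genuine card theft present: 0.87·0.086 = 0.074820.
Hence the posterior is 0.074820/0.659780 ≈ 0.1134.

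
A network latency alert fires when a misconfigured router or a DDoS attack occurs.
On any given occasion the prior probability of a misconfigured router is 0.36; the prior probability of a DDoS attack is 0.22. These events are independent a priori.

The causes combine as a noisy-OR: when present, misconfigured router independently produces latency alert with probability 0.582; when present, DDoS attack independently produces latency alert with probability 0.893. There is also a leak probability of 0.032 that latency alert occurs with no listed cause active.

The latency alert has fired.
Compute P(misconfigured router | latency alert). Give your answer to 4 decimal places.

Under noisy-OR, P(latency alert | causes) = 1 − (1−0.032)·∏(1−qᵢ) over the active causes.
Enumerate the 4 (misconfigured router, DDoS attack) configurations and weight by the priors:
  P(latency alert) = 0.032·0.64·0.78 + 0.896424·0.64·0.22 + 0.595376·0.36·0.78 + 0.956705·0.36·0.22
        = 0.015974 + 0.126216 + 0.167182 + 0.075771 = 0.385143
Configurations with misconfigured router contribute 0.242953, so
  P(misconfigured router | latency alert) = 0.242953 / 0.385143 ≈ 0.6308

P(misconfigured router | latency alert) ≈ 0.6308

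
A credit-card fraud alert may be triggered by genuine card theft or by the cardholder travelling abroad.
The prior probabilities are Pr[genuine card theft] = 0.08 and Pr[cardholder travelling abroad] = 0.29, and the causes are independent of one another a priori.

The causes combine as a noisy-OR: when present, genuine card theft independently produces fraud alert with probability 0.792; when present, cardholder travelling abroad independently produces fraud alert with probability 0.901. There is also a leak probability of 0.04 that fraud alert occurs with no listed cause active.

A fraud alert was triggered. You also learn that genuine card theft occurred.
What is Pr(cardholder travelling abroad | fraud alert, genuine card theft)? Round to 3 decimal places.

Under noisy-OR, P(fraud alert | causes) = 1 − (1−0.04)·∏(1−qᵢ) over the active causes.
Enumerate both values of cardholder travelling abroad and weight by the priors:
  P(fraud alert | genuine card theft) = 0.80032×0.71 + 0.980232×0.29
        = 0.568227 + 0.284267 = 0.852494
Configurations with cardholder travelling abroad contribute 0.284267, so
  P(cardholder travelling abroad | fraud alert, genuine card theft) = 0.284267 / 0.852494 ≈ 0.333

Pr(cardholder travelling abroad | fraud alert, genuine card theft) ≈ 0.333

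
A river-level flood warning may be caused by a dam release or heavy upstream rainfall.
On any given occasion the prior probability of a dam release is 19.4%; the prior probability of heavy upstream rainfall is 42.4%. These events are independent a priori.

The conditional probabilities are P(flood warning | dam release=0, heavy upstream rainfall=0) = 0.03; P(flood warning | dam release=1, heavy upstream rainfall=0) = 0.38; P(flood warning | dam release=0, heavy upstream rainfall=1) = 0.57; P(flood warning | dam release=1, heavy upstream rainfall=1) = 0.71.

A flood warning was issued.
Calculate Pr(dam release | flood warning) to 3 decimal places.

P(flood warning) = 0.03·0.806·0.576 + 0.57·0.806·0.424 + 0.38·0.194·0.576 + 0.71·0.194·0.424 = 0.013928 + 0.194794 + 0.042463 + 0.058402 = 0.309587
The dam release-present share is 0.042463 + 0.058402 = 0.100865.
P(dam release | flood warning) = 0.100865 / 0.309587 ≈ 0.326

Pr(dam release | flood warning) ≈ 0.326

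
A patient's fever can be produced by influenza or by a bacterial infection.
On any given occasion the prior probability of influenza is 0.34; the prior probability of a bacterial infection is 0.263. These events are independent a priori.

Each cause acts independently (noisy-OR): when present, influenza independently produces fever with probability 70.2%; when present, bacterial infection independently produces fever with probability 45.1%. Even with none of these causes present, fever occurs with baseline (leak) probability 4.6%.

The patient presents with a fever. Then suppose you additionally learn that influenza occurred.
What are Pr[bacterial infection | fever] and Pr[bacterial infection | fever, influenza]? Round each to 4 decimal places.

Pr[bacterial infection | fever] ≈ 0.4394; Pr[bacterial infection | fever, influenza] ≈ 0.2962

Under noisy-OR, P(fever | causes) = 1 − (1−0.046)·∏(1−qᵢ) over the active causes.
Sum P(fever|·) weighted by the priors over the 4 (influenza, bacterial infection) configurations:
  P(fever) = 0.046·0.66·0.737 + 0.476254·0.66·0.263 + 0.715708·0.34·0.737 + 0.843924·0.34·0.263
        = 0.022375 + 0.082668 + 0.179342 + 0.075464 = 0.359849
The terms with bacterial infection present sum to 0.158132, so
  P(bacterial infection | fever) = 0.158132 / 0.359849 ≈ 0.4394

Now also conditioning on influenza=true:
P(fever | influenza) = 0.715708·0.737 + 0.843924·0.263 = 0.527477 + 0.221952 = 0.749429
Restricting to configurations with bacterial infection present: 0.843924·0.263 = 0.221952.
So P(bacterial infection | fever, influenza) = 0.221952/0.749429 ≈ 0.2962.
The drop from 0.4394 to 0.2962 is the explaining-away (discounting) effect.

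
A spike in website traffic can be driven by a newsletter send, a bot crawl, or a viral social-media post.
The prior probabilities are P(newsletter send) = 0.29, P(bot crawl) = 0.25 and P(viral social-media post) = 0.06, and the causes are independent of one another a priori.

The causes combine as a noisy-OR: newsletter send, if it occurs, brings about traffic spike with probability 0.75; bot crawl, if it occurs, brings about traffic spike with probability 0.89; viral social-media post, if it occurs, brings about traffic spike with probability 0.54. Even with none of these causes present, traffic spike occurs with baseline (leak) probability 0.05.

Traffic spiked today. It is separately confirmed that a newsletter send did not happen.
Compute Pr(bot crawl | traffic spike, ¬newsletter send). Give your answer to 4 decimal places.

Under noisy-OR, P(traffic spike | causes) = 1 − (1−0.05)·∏(1−qᵢ) over the active causes.
P(traffic spike | ¬newsletter send) = 0.05·0.75·0.94 + 0.563·0.75·0.06 + 0.8955·0.25·0.94 + 0.95193·0.25·0.06 = 0.035250 + 0.025335 + 0.210442 + 0.014279 = 0.285306
The bot crawl-present share is 0.210442 + 0.014279 = 0.224721.
P(bot crawl | traffic spike, ¬newsletter send) = 0.224721 / 0.285306 ≈ 0.7876

Pr(bot crawl | traffic spike, ¬newsletter send) ≈ 0.7876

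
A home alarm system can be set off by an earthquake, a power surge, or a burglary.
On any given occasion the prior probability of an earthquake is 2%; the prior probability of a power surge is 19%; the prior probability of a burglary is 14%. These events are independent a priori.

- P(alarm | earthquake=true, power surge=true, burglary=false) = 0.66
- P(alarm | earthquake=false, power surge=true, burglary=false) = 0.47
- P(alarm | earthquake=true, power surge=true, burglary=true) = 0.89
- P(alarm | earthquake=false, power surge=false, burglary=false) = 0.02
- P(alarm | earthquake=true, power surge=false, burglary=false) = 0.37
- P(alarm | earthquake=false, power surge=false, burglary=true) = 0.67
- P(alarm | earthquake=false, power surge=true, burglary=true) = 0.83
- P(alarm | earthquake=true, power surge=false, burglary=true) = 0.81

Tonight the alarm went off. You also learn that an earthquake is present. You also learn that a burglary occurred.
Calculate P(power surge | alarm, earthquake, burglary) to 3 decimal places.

Numerator (weight on configurations with power surge): 0.89*0.19 = 0.169100
Normalizer over all consistent configurations: 0.81*0.81 + 0.89*0.19 = 0.825200
Posterior = 0.169100 / 0.825200 ≈ 0.205

P(power surge | alarm, earthquake, burglary) ≈ 0.205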